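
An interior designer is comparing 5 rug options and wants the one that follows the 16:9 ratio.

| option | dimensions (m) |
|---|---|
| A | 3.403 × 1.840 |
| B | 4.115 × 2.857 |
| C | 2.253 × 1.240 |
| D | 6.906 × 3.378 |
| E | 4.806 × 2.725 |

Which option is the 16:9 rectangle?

Target 16:9 ≈ 1.778.
A: 1.849 (Δ0.071)  B: 1.440 (Δ0.338)  C: 1.817 (Δ0.039)  D: 2.044 (Δ0.266)  E: 1.764 (Δ0.014)

E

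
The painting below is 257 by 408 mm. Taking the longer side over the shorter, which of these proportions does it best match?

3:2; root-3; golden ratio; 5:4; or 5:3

golden ratio

Ratio = 408 / 257 ≈ 1.588.
Distances: 3:2 1.500 (Δ 0.088); root-3 1.732 (Δ 0.144); golden ratio 1.618 (Δ 0.030); 5:4 1.250 (Δ 0.338); 5:3 1.667 (Δ 0.079).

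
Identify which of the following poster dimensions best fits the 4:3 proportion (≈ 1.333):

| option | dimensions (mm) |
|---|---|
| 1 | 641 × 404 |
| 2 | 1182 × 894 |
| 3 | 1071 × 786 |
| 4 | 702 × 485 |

Target 4:3 ≈ 1.333.
1: 1.587 (Δ0.254)  2: 1.322 (Δ0.011)  3: 1.363 (Δ0.030)  4: 1.447 (Δ0.114)

2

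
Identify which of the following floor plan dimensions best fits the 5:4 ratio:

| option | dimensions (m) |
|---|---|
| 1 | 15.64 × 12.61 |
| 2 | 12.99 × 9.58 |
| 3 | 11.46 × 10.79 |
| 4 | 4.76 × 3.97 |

1

Target 5:4 ≈ 1.250.
1: 1.240 (Δ0.010)  2: 1.356 (Δ0.106)  3: 1.062 (Δ0.188)  4: 1.199 (Δ0.051)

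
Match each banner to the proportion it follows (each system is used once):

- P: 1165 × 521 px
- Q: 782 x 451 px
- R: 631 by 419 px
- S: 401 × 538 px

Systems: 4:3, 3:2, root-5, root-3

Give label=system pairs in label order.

Ratios: P ≈ 2.236; Q ≈ 1.734; R ≈ 1.506; S ≈ 1.342.
Targets: 4:3 ≈ 1.333; 3:2 ≈ 1.500; root-5 ≈ 2.236; root-3 ≈ 1.732.

P=root-5, Q=root-3, R=3:2, S=4:3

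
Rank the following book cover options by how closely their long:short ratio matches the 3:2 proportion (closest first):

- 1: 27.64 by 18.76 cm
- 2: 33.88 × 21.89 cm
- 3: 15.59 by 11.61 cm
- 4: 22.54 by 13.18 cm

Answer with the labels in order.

1: 27.64/18.76 ≈ 1.473 → |1.473 − 1.500| = 0.027
2: 33.88/21.89 ≈ 1.548 → |1.548 − 1.500| = 0.048
3: 15.59/11.61 ≈ 1.343 → |1.343 − 1.500| = 0.157
4: 22.54/13.18 ≈ 1.710 → |1.710 − 1.500| = 0.210

1, 2, 3, 4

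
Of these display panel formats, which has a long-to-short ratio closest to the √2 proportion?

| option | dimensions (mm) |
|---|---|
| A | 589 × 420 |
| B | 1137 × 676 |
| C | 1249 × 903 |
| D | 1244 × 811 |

Target root-2 ≈ 1.414.
A: 1.402 (Δ0.012)  B: 1.682 (Δ0.268)  C: 1.383 (Δ0.031)  D: 1.534 (Δ0.120)

A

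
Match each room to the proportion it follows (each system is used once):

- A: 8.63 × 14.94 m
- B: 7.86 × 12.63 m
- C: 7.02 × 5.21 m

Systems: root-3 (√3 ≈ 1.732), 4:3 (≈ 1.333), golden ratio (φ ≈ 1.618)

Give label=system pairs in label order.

A=root-3, B=golden ratio, C=4:3

Ratios: A ≈ 1.731; B ≈ 1.607; C ≈ 1.347.
Targets: root-3 ≈ 1.732; 4:3 ≈ 1.333; golden ratio ≈ 1.618.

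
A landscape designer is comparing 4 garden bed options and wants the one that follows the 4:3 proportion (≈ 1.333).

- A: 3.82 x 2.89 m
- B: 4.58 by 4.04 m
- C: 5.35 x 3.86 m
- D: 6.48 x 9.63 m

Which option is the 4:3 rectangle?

A

Target 4:3 ≈ 1.333.
A: 1.322 (Δ0.011)  B: 1.134 (Δ0.199)  C: 1.386 (Δ0.053)  D: 1.486 (Δ0.153)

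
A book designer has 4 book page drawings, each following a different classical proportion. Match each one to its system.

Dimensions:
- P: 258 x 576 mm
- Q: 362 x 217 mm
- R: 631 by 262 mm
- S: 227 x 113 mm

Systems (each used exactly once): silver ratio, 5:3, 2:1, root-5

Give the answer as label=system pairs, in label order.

P = 576/258 ≈ 2.233 → root-5 (2.236)
Q = 362/217 ≈ 1.668 → 5:3 (1.667)
R = 631/262 ≈ 2.408 → silver ratio (2.414)
S = 227/113 ≈ 2.009 → 2:1 (2.000)

P=root-5, Q=5:3, R=silver ratio, S=2:1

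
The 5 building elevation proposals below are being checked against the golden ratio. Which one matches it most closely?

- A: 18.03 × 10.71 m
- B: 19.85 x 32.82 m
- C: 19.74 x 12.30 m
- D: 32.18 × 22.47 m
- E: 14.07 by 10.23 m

Ratios (long/short): A ≈ 1.683; B ≈ 1.653; C ≈ 1.605; D ≈ 1.432; E ≈ 1.375.
golden ratio ≈ 1.618; option C is nearest (Δ 0.013).

C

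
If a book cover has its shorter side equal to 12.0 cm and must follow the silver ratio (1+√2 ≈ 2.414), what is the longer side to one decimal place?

29.0 cm

silver ratio ≈ 2.41421.
Longer side = 12.0 × 2.41421 ≈ 28.971 → 29.0 cm.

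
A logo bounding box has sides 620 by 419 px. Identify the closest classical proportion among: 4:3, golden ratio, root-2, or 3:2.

Ratio = 620 / 419 ≈ 1.480.
Distances: 4:3 1.333 (Δ 0.147); golden ratio 1.618 (Δ 0.138); root-2 1.414 (Δ 0.066); 3:2 1.500 (Δ 0.020).

3:2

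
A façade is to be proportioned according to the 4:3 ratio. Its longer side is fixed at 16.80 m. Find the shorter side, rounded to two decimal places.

12.60 m

4:3 ≈ 1.33333.
Shorter side = 16.80 ÷ 1.33333 ≈ 12.6000 → 12.60 m.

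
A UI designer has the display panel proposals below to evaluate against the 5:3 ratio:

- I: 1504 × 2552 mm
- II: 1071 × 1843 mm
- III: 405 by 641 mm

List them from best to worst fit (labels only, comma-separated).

I, II, III

Ratios: I = 2552 / 1504 ≈ 1.697; II = 1843 / 1071 ≈ 1.721; III = 641 / 405 ≈ 1.583.
|Δ from 1.667|: I 0.030; II 0.054; III 0.084.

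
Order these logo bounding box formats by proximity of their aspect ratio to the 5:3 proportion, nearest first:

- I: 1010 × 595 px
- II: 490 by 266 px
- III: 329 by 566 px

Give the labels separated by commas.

I, III, II

Ratios: I = 1010 / 595 ≈ 1.697; II = 490 / 266 ≈ 1.842; III = 566 / 329 ≈ 1.720.
|Δ from 1.667|: I 0.030; II 0.175; III 0.053.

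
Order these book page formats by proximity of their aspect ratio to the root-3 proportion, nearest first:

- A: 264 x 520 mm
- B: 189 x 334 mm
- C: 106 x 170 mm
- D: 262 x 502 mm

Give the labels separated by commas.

B, C, D, A

Ratios: A = 520 / 264 ≈ 1.970; B = 334 / 189 ≈ 1.767; C = 170 / 106 ≈ 1.604; D = 502 / 262 ≈ 1.916.
|Δ from 1.732|: A 0.238; B 0.035; C 0.128; D 0.184.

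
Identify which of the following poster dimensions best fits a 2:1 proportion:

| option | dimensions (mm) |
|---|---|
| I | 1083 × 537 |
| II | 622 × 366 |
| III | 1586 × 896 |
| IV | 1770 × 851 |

Ratios (long/short): I ≈ 2.017; II ≈ 1.699; III ≈ 1.770; IV ≈ 2.080.
2:1 ≈ 2.000; option I is nearest (Δ 0.017).

I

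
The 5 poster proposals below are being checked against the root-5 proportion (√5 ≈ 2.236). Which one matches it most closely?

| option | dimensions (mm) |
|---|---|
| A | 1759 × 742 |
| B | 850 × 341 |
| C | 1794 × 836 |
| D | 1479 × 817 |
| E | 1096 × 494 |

E

Target root-5 ≈ 2.236.
A: 2.371 (Δ0.135)  B: 2.493 (Δ0.257)  C: 2.146 (Δ0.090)  D: 1.810 (Δ0.426)  E: 2.219 (Δ0.017)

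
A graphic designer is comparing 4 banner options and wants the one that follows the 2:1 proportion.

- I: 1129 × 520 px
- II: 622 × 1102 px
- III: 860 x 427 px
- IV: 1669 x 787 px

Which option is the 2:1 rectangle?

Target 2:1 ≈ 2.000.
I: 2.171 (Δ0.171)  II: 1.772 (Δ0.228)  III: 2.014 (Δ0.014)  IV: 2.121 (Δ0.121)

III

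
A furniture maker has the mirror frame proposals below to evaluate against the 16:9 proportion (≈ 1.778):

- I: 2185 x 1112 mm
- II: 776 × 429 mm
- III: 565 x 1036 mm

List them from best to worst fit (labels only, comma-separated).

I: 2185/1112 ≈ 1.965 → |1.965 − 1.778| = 0.187
II: 776/429 ≈ 1.809 → |1.809 − 1.778| = 0.031
III: 1036/565 ≈ 1.834 → |1.834 − 1.778| = 0.056

II, III, I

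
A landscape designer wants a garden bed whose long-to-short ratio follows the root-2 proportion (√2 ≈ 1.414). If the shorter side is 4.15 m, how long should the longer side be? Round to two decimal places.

root-2 ≈ 1.41421.
Longer side = 4.15 × 1.41421 ≈ 5.8690 → 5.87 m.

5.87 m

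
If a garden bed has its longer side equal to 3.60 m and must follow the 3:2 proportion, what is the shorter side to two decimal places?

3:2 = 1.50000.
Shorter side = 3.60 ÷ 1.50000 ≈ 2.4000 → 2.40 m.

2.40 m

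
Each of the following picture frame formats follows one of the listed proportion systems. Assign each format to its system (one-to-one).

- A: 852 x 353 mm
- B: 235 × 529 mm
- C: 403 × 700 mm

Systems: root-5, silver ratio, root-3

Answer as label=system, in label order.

Ratios: A ≈ 2.414; B ≈ 2.251; C ≈ 1.737.
Targets: root-5 ≈ 2.236; silver ratio ≈ 2.414; root-3 ≈ 1.732.

A=silver ratio, B=root-5, C=root-3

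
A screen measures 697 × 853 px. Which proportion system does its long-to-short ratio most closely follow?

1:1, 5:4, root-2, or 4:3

Ratio = 853 / 697 ≈ 1.224.
Distances: 1:1 1.000 (Δ 0.224); 5:4 1.250 (Δ 0.026); root-2 1.414 (Δ 0.190); 4:3 1.333 (Δ 0.109).

5:4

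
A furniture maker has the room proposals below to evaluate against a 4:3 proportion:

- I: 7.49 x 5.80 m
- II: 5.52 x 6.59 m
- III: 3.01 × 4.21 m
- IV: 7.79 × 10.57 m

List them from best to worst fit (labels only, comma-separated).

IV, I, III, II

Ratios: I = 7.49 / 5.80 ≈ 1.291; II = 6.59 / 5.52 ≈ 1.194; III = 4.21 / 3.01 ≈ 1.399; IV = 10.57 / 7.79 ≈ 1.357.
|Δ from 1.333|: I 0.042; II 0.139; III 0.066; IV 0.024.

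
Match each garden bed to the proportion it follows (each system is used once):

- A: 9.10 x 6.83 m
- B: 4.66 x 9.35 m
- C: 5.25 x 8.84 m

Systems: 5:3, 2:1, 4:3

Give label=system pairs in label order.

A = 9.10/6.83 ≈ 1.332 → 4:3 (1.333)
B = 9.35/4.66 ≈ 2.006 → 2:1 (2.000)
C = 8.84/5.25 ≈ 1.684 → 5:3 (1.667)

A=4:3, B=2:1, C=5:3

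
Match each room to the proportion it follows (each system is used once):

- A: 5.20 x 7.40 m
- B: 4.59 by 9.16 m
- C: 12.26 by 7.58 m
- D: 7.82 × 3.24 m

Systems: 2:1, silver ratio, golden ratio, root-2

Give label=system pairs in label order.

Ratios: A ≈ 1.423; B ≈ 1.996; C ≈ 1.617; D ≈ 2.414.
Targets: 2:1 ≈ 2.000; silver ratio ≈ 2.414; golden ratio ≈ 1.618; root-2 ≈ 1.414.

A=root-2, B=2:1, C=golden ratio, D=silver ratio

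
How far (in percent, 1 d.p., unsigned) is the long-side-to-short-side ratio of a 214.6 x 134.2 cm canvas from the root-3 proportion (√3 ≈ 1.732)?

Ratio = 214.6 / 134.2 ≈ 1.5991.
Ideal root-3 ≈ 1.7321. |1.5991 − 1.7321| / 1.7321 ≈ 7.68% → 7.7%.

7.7%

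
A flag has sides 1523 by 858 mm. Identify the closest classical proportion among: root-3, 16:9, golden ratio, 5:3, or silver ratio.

1523/858 ≈ 1.775. Nearest candidates are 16:9 (1.778, off by 0.003) and root-3 (1.732, off by 0.043).

16:9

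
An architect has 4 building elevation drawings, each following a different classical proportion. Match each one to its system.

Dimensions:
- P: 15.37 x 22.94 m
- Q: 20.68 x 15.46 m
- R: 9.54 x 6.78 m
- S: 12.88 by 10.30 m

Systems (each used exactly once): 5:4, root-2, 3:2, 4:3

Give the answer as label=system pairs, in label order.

P=3:2, Q=4:3, R=root-2, S=5:4

Ratios: P ≈ 1.493; Q ≈ 1.338; R ≈ 1.407; S ≈ 1.250.
Targets: 5:4 ≈ 1.250; root-2 ≈ 1.414; 3:2 ≈ 1.500; 4:3 ≈ 1.333.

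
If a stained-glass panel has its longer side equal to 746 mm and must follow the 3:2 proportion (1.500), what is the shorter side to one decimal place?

497.3 mm

3:2 = 1.50000.
Shorter side = 746 ÷ 1.50000 ≈ 497.333 → 497.3 mm.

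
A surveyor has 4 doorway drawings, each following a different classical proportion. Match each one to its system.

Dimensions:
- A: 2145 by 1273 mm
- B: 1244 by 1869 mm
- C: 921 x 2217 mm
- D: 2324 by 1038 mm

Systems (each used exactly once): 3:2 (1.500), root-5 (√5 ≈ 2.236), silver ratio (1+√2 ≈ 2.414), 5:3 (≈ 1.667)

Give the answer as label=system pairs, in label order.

A=5:3, B=3:2, C=silver ratio, D=root-5

Ratios: A ≈ 1.685; B ≈ 1.502; C ≈ 2.407; D ≈ 2.239.
Targets: 3:2 ≈ 1.500; root-5 ≈ 2.236; silver ratio ≈ 2.414; 5:3 ≈ 1.667.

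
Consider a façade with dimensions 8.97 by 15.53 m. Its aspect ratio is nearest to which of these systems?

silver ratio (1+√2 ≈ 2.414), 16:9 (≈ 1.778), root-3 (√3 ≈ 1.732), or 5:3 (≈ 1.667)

root-3

15.53/8.97 ≈ 1.731. Nearest candidates are root-3 (1.732, off by 0.001) and 16:9 (1.778, off by 0.047).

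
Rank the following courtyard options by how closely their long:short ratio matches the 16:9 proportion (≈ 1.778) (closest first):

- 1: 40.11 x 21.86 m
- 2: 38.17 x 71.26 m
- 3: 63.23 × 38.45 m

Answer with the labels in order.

1, 2, 3

1: 40.11/21.86 ≈ 1.835 → |1.835 − 1.778| = 0.057
2: 71.26/38.17 ≈ 1.867 → |1.867 − 1.778| = 0.089
3: 63.23/38.45 ≈ 1.644 → |1.644 − 1.778| = 0.134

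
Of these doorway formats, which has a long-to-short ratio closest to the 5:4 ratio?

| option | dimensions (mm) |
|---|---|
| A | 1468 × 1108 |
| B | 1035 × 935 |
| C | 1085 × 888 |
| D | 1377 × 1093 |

D

Ratios (long/short): A ≈ 1.325; B ≈ 1.107; C ≈ 1.222; D ≈ 1.260.
5:4 ≈ 1.250; option D is nearest (Δ 0.010).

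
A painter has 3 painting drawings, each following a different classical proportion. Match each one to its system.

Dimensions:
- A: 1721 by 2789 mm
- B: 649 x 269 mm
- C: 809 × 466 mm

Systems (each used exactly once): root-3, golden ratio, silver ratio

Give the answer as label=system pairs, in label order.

A=golden ratio, B=silver ratio, C=root-3

Ratios: A ≈ 1.621; B ≈ 2.413; C ≈ 1.736.
Targets: root-3 ≈ 1.732; golden ratio ≈ 1.618; silver ratio ≈ 2.414.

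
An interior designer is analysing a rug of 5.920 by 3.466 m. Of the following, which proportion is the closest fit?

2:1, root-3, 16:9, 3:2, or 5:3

root-3

Ratio = 5.920 / 3.466 ≈ 1.708.
Distances: 2:1 2.000 (Δ 0.292); root-3 1.732 (Δ 0.024); 16:9 1.778 (Δ 0.070); 3:2 1.500 (Δ 0.208); 5:3 1.667 (Δ 0.041).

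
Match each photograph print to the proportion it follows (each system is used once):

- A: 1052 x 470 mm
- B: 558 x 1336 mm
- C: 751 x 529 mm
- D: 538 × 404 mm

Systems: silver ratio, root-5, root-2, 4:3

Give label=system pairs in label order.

A=root-5, B=silver ratio, C=root-2, D=4:3

A = 1052/470 ≈ 2.238 → root-5 (2.236)
B = 1336/558 ≈ 2.394 → silver ratio (2.414)
C = 751/529 ≈ 1.420 → root-2 (1.414)
D = 538/404 ≈ 1.332 → 4:3 (1.333)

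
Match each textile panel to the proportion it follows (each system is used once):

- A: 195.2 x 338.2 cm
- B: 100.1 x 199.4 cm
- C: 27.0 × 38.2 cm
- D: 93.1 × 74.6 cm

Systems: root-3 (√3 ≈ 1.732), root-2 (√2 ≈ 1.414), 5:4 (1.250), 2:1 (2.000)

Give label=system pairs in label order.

A = 338.2/195.2 ≈ 1.733 → root-3 (1.732)
B = 199.4/100.1 ≈ 1.992 → 2:1 (2.000)
C = 38.2/27.0 ≈ 1.415 → root-2 (1.414)
D = 93.1/74.6 ≈ 1.248 → 5:4 (1.250)

A=root-3, B=2:1, C=root-2, D=5:4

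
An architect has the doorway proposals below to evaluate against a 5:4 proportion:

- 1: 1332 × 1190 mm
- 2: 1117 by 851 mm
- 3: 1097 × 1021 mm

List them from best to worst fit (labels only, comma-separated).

1: 1332/1190 ≈ 1.119 → |1.119 − 1.250| = 0.131
2: 1117/851 ≈ 1.313 → |1.313 − 1.250| = 0.063
3: 1097/1021 ≈ 1.074 → |1.074 − 1.250| = 0.176

2, 1, 3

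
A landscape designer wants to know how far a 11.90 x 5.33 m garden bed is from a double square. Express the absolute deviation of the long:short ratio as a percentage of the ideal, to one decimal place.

Ratio = 11.90 / 5.33 ≈ 2.2326.
Ideal 2:1 = 2.0000. |2.2326 − 2.0000| / 2.0000 ≈ 11.63% → 11.6%.

11.6%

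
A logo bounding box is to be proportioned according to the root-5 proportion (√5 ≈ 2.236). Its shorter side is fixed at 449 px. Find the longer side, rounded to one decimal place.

root-5 ≈ 2.23607.
Longer side = 449 × 2.23607 ≈ 1003.995 → 1004.0 px.

1004.0 px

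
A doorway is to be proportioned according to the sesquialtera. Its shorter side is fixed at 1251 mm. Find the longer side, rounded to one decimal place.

3:2 = 1.50000.
Longer side = 1251 × 1.50000 ≈ 1876.500 → 1876.5 mm.

1876.5 mm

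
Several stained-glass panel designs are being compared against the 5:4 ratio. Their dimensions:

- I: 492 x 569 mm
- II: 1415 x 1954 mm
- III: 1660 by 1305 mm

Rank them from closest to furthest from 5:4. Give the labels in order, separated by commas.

III, I, II

I: 569/492 ≈ 1.157 → |1.157 − 1.250| = 0.093
II: 1954/1415 ≈ 1.381 → |1.381 − 1.250| = 0.131
III: 1660/1305 ≈ 1.272 → |1.272 − 1.250| = 0.022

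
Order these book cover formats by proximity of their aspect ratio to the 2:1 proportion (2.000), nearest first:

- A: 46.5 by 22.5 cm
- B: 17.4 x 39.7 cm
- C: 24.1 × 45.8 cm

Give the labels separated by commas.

Ratios: A = 46.5 / 22.5 ≈ 2.067; B = 39.7 / 17.4 ≈ 2.282; C = 45.8 / 24.1 ≈ 1.900.
|Δ from 2.000|: A 0.067; B 0.282; C 0.100.

A, C, B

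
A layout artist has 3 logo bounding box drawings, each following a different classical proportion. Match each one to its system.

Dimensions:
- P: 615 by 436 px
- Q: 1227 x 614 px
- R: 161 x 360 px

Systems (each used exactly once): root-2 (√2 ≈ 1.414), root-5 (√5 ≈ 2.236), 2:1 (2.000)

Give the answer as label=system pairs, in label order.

P=root-2, Q=2:1, R=root-5

Ratios: P ≈ 1.411; Q ≈ 1.998; R ≈ 2.236.
Targets: root-2 ≈ 1.414; root-5 ≈ 2.236; 2:1 ≈ 2.000.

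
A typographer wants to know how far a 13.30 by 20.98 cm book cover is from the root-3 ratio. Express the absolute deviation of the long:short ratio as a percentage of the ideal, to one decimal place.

Ratio = 20.98 / 13.30 ≈ 1.5774.
Ideal root-3 ≈ 1.7321. |1.5774 − 1.7321| / 1.7321 ≈ 8.93% → 8.9%.

8.9%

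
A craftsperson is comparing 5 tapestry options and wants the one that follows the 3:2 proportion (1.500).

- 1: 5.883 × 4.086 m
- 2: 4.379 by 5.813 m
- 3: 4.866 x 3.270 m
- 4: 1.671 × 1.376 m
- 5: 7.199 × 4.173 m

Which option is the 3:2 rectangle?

Target 3:2 ≈ 1.500.
1: 1.440 (Δ0.060)  2: 1.327 (Δ0.173)  3: 1.488 (Δ0.012)  4: 1.214 (Δ0.286)  5: 1.725 (Δ0.225)

3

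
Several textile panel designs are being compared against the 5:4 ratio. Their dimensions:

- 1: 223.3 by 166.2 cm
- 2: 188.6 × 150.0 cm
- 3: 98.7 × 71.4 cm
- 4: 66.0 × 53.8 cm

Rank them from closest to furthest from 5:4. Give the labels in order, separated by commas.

1: 223.3/166.2 ≈ 1.344 → |1.344 − 1.250| = 0.094
2: 188.6/150.0 ≈ 1.257 → |1.257 − 1.250| = 0.007
3: 98.7/71.4 ≈ 1.382 → |1.382 − 1.250| = 0.132
4: 66.0/53.8 ≈ 1.227 → |1.227 − 1.250| = 0.023

2, 4, 1, 3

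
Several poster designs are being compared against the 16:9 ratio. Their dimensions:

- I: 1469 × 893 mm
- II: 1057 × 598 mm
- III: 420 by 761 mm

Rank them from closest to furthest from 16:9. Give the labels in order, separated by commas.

I: 1469/893 ≈ 1.645 → |1.645 − 1.778| = 0.133
II: 1057/598 ≈ 1.768 → |1.768 − 1.778| = 0.010
III: 761/420 ≈ 1.812 → |1.812 − 1.778| = 0.034

II, III, I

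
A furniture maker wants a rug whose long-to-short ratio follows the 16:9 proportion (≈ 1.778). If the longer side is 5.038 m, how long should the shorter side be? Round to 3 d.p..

16:9 ≈ 1.77778.
Shorter side = 5.038 ÷ 1.77778 ≈ 2.83387 → 2.834 m.

2.834 m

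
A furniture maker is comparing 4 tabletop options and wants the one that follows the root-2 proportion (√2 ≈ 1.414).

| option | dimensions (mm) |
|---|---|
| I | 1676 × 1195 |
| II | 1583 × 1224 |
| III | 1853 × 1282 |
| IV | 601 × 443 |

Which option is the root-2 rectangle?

I

Ratios (long/short): I ≈ 1.403; II ≈ 1.293; III ≈ 1.445; IV ≈ 1.357.
root-2 ≈ 1.414; option I is nearest (Δ 0.011).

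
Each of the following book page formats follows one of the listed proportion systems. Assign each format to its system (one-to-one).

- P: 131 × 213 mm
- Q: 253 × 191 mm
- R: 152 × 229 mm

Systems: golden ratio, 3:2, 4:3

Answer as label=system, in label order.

P=golden ratio, Q=4:3, R=3:2

Ratios: P ≈ 1.626; Q ≈ 1.325; R ≈ 1.507.
Targets: golden ratio ≈ 1.618; 3:2 ≈ 1.500; 4:3 ≈ 1.333.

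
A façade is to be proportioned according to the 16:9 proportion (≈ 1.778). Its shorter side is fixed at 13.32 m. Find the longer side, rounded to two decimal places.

16:9 ≈ 1.77778.
Longer side = 13.32 × 1.77778 ≈ 23.6800 → 23.68 m.

23.68 m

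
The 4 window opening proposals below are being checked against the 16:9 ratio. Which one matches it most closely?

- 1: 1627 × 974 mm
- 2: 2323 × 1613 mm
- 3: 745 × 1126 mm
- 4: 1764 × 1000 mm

Target 16:9 ≈ 1.778.
1: 1.670 (Δ0.108)  2: 1.440 (Δ0.338)  3: 1.511 (Δ0.267)  4: 1.764 (Δ0.014)

4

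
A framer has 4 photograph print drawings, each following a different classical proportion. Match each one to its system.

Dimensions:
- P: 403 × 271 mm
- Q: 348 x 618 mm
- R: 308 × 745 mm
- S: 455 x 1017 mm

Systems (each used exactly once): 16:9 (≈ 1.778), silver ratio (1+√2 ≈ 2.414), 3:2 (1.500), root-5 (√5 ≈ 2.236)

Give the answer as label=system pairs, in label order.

P=3:2, Q=16:9, R=silver ratio, S=root-5

P = 403/271 ≈ 1.487 → 3:2 (1.500)
Q = 618/348 ≈ 1.776 → 16:9 (1.778)
R = 745/308 ≈ 2.419 → silver ratio (2.414)
S = 1017/455 ≈ 2.235 → root-5 (2.236)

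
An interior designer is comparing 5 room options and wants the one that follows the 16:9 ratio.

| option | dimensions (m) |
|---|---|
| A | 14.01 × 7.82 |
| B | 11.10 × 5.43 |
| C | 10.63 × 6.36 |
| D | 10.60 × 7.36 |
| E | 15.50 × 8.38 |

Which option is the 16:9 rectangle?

Ratios (long/short): A ≈ 1.792; B ≈ 2.044; C ≈ 1.671; D ≈ 1.440; E ≈ 1.850.
16:9 ≈ 1.778; option A is nearest (Δ 0.014).

A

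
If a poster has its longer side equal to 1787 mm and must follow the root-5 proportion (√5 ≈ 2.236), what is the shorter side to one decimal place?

root-5 ≈ 2.23607.
Shorter side = 1787 ÷ 2.23607 ≈ 799.170 → 799.2 mm.

799.2 mm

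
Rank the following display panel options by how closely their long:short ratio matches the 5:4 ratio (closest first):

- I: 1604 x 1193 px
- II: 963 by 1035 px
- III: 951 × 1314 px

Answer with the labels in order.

I: 1604/1193 ≈ 1.345 → |1.345 − 1.250| = 0.095
II: 1035/963 ≈ 1.075 → |1.075 − 1.250| = 0.175
III: 1314/951 ≈ 1.382 → |1.382 − 1.250| = 0.132

I, III, II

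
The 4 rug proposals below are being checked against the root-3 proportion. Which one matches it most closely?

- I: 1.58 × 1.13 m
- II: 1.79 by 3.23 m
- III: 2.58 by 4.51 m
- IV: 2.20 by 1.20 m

III

Target root-3 ≈ 1.732.
I: 1.398 (Δ0.334)  II: 1.804 (Δ0.072)  III: 1.748 (Δ0.016)  IV: 1.833 (Δ0.101)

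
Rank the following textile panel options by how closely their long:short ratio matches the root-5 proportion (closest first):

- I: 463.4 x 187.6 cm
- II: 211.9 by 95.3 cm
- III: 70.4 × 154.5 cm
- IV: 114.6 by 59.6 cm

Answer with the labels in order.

II, III, I, IV

Ratios: I = 463.4 / 187.6 ≈ 2.470; II = 211.9 / 95.3 ≈ 2.224; III = 154.5 / 70.4 ≈ 2.195; IV = 114.6 / 59.6 ≈ 1.923.
|Δ from 2.236|: I 0.234; II 0.012; III 0.041; IV 0.313.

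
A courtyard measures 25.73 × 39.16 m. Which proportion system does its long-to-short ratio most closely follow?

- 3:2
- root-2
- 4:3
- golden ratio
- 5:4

39.16/25.73 ≈ 1.522. Nearest candidates are 3:2 (1.500, off by 0.022) and golden ratio (1.618, off by 0.096).

3:2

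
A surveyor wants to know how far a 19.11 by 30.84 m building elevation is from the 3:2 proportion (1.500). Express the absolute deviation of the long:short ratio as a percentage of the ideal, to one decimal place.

7.6%

Ratio = 30.84 / 19.11 ≈ 1.6138.
Ideal 3:2 = 1.5000. |1.6138 − 1.5000| / 1.5000 ≈ 7.59% → 7.6%.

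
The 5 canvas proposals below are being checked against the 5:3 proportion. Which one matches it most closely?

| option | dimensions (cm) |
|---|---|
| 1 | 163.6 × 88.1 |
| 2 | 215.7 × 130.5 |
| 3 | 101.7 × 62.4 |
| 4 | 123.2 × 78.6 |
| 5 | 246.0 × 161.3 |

Ratios (long/short): 1 ≈ 1.857; 2 ≈ 1.653; 3 ≈ 1.630; 4 ≈ 1.567; 5 ≈ 1.525.
5:3 ≈ 1.667; option 2 is nearest (Δ 0.014).

2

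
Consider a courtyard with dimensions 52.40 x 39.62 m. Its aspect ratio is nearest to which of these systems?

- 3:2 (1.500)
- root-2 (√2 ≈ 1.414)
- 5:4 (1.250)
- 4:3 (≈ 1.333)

4:3

52.40/39.62 ≈ 1.323. Nearest candidates are 4:3 (1.333, off by 0.010) and 5:4 (1.250, off by 0.073).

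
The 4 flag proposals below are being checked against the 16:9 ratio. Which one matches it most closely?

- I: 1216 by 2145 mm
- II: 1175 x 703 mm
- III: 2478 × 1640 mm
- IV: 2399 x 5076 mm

I

Ratios (long/short): I ≈ 1.764; II ≈ 1.671; III ≈ 1.511; IV ≈ 2.116.
16:9 ≈ 1.778; option I is nearest (Δ 0.014).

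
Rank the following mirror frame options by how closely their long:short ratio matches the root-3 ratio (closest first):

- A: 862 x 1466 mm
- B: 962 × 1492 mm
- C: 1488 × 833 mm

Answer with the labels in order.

A, C, B

A: 1466/862 ≈ 1.701 → |1.701 − 1.732| = 0.031
B: 1492/962 ≈ 1.551 → |1.551 − 1.732| = 0.181
C: 1488/833 ≈ 1.786 → |1.786 − 1.732| = 0.054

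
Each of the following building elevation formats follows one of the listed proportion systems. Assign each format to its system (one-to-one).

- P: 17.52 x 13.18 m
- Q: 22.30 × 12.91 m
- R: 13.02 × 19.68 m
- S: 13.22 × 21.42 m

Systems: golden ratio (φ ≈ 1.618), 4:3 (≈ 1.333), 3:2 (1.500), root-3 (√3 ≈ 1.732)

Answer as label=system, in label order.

P = 17.52/13.18 ≈ 1.329 → 4:3 (1.333)
Q = 22.30/12.91 ≈ 1.727 → root-3 (1.732)
R = 19.68/13.02 ≈ 1.512 → 3:2 (1.500)
S = 21.42/13.22 ≈ 1.620 → golden ratio (1.618)

P=4:3, Q=root-3, R=3:2, S=golden ratio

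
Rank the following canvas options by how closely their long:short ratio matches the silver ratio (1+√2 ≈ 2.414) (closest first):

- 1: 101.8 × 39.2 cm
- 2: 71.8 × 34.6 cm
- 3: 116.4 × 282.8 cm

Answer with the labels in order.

3, 1, 2

1: 101.8/39.2 ≈ 2.597 → |2.597 − 2.414| = 0.183
2: 71.8/34.6 ≈ 2.075 → |2.075 − 2.414| = 0.339
3: 282.8/116.4 ≈ 2.430 → |2.430 − 2.414| = 0.016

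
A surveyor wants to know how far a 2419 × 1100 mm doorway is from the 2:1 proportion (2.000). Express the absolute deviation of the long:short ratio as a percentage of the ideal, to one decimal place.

10.0%

Ratio = 2419 / 1100 ≈ 2.1991.
Ideal 2:1 = 2.0000. |2.1991 − 2.0000| / 2.0000 ≈ 9.96% → 10.0%.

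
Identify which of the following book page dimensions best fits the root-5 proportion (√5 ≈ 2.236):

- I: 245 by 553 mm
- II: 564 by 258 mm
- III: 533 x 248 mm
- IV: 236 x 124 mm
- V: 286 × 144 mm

Target root-5 ≈ 2.236.
I: 2.257 (Δ0.021)  II: 2.186 (Δ0.050)  III: 2.149 (Δ0.087)  IV: 1.903 (Δ0.333)  V: 1.986 (Δ0.250)

I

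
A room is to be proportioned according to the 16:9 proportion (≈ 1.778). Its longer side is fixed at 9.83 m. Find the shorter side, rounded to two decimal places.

16:9 ≈ 1.77778.
Shorter side = 9.83 ÷ 1.77778 ≈ 5.5294 → 5.53 m.

5.53 m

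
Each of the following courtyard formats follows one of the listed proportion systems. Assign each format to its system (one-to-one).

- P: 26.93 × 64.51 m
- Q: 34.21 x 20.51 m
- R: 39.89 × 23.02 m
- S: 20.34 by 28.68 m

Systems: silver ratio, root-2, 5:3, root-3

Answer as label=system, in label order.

P = 64.51/26.93 ≈ 2.395 → silver ratio (2.414)
Q = 34.21/20.51 ≈ 1.668 → 5:3 (1.667)
R = 39.89/23.02 ≈ 1.733 → root-3 (1.732)
S = 28.68/20.34 ≈ 1.410 → root-2 (1.414)

P=silver ratio, Q=5:3, R=root-3, S=root-2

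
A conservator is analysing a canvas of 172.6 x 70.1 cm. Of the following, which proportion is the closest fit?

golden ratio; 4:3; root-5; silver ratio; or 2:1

silver ratio

172.6/70.1 ≈ 2.462. Nearest candidates are silver ratio (2.414, off by 0.048) and root-5 (2.236, off by 0.226).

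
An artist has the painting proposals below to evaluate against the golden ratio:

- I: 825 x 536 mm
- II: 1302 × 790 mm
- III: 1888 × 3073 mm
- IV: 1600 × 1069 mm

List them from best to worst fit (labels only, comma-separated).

Ratios: I = 825 / 536 ≈ 1.539; II = 1302 / 790 ≈ 1.648; III = 3073 / 1888 ≈ 1.628; IV = 1600 / 1069 ≈ 1.497.
|Δ from 1.618|: I 0.079; II 0.030; III 0.010; IV 0.121.

III, II, I, IV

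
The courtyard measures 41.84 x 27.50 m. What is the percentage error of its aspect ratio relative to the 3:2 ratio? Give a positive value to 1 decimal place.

1.4%

Ratio = 41.84 / 27.50 ≈ 1.5215.
Ideal 3:2 = 1.5000. |1.5215 − 1.5000| / 1.5000 ≈ 1.43% → 1.4%.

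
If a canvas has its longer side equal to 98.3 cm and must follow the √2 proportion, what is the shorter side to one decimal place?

69.5 cm

root-2 ≈ 1.41421.
Shorter side = 98.3 ÷ 1.41421 ≈ 69.509 → 69.5 cm.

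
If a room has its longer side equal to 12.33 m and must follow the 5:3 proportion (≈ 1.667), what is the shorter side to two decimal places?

5:3 ≈ 1.66667.
Shorter side = 12.33 ÷ 1.66667 ≈ 7.3980 → 7.40 m.

7.40 m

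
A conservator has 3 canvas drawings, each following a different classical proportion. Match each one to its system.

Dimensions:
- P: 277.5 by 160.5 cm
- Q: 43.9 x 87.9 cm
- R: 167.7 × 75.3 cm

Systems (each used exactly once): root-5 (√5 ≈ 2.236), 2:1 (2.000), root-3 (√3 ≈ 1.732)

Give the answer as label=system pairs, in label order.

P = 277.5/160.5 ≈ 1.729 → root-3 (1.732)
Q = 87.9/43.9 ≈ 2.002 → 2:1 (2.000)
R = 167.7/75.3 ≈ 2.227 → root-5 (2.236)

P=root-3, Q=2:1, R=root-5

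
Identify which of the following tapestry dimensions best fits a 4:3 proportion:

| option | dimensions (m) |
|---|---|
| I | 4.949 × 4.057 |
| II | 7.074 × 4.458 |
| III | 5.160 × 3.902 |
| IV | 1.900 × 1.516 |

Target 4:3 ≈ 1.333.
I: 1.220 (Δ0.113)  II: 1.587 (Δ0.254)  III: 1.322 (Δ0.011)  IV: 1.253 (Δ0.080)

III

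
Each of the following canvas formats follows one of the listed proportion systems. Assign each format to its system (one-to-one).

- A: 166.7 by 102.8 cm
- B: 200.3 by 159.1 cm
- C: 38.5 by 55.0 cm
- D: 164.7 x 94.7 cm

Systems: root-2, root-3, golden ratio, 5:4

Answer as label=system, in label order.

A=golden ratio, B=5:4, C=root-2, D=root-3

Ratios: A ≈ 1.622; B ≈ 1.259; C ≈ 1.429; D ≈ 1.739.
Targets: root-2 ≈ 1.414; root-3 ≈ 1.732; golden ratio ≈ 1.618; 5:4 ≈ 1.250.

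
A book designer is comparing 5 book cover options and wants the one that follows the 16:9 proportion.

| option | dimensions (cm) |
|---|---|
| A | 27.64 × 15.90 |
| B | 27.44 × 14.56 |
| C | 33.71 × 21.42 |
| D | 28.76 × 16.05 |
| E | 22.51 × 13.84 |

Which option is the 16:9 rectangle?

Target 16:9 ≈ 1.778.
A: 1.738 (Δ0.040)  B: 1.885 (Δ0.107)  C: 1.574 (Δ0.204)  D: 1.792 (Δ0.014)  E: 1.626 (Δ0.152)

D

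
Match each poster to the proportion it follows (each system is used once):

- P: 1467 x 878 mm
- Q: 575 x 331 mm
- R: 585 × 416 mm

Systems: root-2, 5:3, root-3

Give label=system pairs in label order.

P = 1467/878 ≈ 1.671 → 5:3 (1.667)
Q = 575/331 ≈ 1.737 → root-3 (1.732)
R = 585/416 ≈ 1.406 → root-2 (1.414)

P=5:3, Q=root-3, R=root-2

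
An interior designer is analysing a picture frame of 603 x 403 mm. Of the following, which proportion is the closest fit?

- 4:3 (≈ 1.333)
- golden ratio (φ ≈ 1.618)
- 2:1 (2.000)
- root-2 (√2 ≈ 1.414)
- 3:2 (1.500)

Ratio = 603 / 403 ≈ 1.496.
Distances: 4:3 1.333 (Δ 0.163); golden ratio 1.618 (Δ 0.122); 2:1 2.000 (Δ 0.504); root-2 1.414 (Δ 0.082); 3:2 1.500 (Δ 0.004).

3:2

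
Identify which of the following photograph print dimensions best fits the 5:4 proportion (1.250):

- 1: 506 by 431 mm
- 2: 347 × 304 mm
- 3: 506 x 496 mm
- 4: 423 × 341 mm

4

Ratios (long/short): 1 ≈ 1.174; 2 ≈ 1.141; 3 ≈ 1.020; 4 ≈ 1.240.
5:4 ≈ 1.250; option 4 is nearest (Δ 0.010).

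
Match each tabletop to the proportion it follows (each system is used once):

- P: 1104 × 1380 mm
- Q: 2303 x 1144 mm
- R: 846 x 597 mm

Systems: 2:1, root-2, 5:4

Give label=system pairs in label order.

Ratios: P ≈ 1.250; Q ≈ 2.013; R ≈ 1.417.
Targets: 2:1 ≈ 2.000; root-2 ≈ 1.414; 5:4 ≈ 1.250.

P=5:4, Q=2:1, R=root-2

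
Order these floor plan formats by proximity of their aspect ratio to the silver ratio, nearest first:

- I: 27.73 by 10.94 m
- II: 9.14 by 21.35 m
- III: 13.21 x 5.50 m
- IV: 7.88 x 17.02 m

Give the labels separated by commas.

Ratios: I = 27.73 / 10.94 ≈ 2.535; II = 21.35 / 9.14 ≈ 2.336; III = 13.21 / 5.50 ≈ 2.402; IV = 17.02 / 7.88 ≈ 2.160.
|Δ from 2.414|: I 0.121; II 0.078; III 0.012; IV 0.254.

III, II, I, IV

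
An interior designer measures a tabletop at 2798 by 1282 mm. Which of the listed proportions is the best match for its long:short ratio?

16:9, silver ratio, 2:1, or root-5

root-5

Ratio = 2798 / 1282 ≈ 2.183.
Distances: 16:9 1.778 (Δ 0.405); silver ratio 2.414 (Δ 0.231); 2:1 2.000 (Δ 0.183); root-5 2.236 (Δ 0.053).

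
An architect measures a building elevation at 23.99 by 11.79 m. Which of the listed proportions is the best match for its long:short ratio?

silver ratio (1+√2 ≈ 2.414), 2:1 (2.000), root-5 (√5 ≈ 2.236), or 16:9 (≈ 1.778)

2:1

Ratio = 23.99 / 11.79 ≈ 2.035.
Distances: silver ratio 2.414 (Δ 0.379); 2:1 2.000 (Δ 0.035); root-5 2.236 (Δ 0.201); 16:9 1.778 (Δ 0.257).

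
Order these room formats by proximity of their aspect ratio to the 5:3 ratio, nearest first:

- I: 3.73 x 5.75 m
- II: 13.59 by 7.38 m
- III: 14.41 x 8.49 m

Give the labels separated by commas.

Ratios: I = 5.75 / 3.73 ≈ 1.542; II = 13.59 / 7.38 ≈ 1.841; III = 14.41 / 8.49 ≈ 1.697.
|Δ from 1.667|: I 0.125; II 0.174; III 0.030.

III, I, II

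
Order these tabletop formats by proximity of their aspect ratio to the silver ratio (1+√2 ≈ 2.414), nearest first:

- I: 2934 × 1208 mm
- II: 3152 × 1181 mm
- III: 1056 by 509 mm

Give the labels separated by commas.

I, II, III

Ratios: I = 2934 / 1208 ≈ 2.429; II = 3152 / 1181 ≈ 2.669; III = 1056 / 509 ≈ 2.075.
|Δ from 2.414|: I 0.015; II 0.255; III 0.339.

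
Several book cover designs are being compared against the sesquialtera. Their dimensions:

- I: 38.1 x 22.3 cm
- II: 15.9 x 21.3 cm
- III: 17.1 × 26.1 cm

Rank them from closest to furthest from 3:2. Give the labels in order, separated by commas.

I: 38.1/22.3 ≈ 1.709 → |1.709 − 1.500| = 0.209
II: 21.3/15.9 ≈ 1.340 → |1.340 − 1.500| = 0.160
III: 26.1/17.1 ≈ 1.526 → |1.526 − 1.500| = 0.026

III, II, I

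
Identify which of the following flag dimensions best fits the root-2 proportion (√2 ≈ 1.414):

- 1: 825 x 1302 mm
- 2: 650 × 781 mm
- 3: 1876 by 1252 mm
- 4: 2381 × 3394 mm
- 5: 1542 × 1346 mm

Ratios (long/short): 1 ≈ 1.578; 2 ≈ 1.202; 3 ≈ 1.498; 4 ≈ 1.425; 5 ≈ 1.146.
root-2 ≈ 1.414; option 4 is nearest (Δ 0.011).

4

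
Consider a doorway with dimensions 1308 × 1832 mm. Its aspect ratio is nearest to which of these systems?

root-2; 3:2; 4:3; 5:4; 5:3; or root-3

1832/1308 ≈ 1.401. Nearest candidates are root-2 (1.414, off by 0.013) and 4:3 (1.333, off by 0.068).

root-2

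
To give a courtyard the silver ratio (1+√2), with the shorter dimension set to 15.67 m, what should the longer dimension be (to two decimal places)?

37.83 m

silver ratio ≈ 2.41421.
Longer side = 15.67 × 2.41421 ≈ 37.8307 → 37.83 m.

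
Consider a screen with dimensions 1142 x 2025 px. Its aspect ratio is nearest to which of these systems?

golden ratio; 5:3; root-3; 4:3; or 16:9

16:9

2025/1142 ≈ 1.773. Nearest candidates are 16:9 (1.778, off by 0.005) and root-3 (1.732, off by 0.041).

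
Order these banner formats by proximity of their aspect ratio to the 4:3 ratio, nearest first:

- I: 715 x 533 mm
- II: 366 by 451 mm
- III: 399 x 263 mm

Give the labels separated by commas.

I, II, III

I: 715/533 ≈ 1.341 → |1.341 − 1.333| = 0.008
II: 451/366 ≈ 1.232 → |1.232 − 1.333| = 0.101
III: 399/263 ≈ 1.517 → |1.517 − 1.333| = 0.184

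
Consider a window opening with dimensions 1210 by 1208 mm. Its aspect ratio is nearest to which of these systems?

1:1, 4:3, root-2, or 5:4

Ratio = 1210 / 1208 ≈ 1.002.
Distances: 1:1 1.000 (Δ 0.002); 4:3 1.333 (Δ 0.331); root-2 1.414 (Δ 0.412); 5:4 1.250 (Δ 0.248).

1:1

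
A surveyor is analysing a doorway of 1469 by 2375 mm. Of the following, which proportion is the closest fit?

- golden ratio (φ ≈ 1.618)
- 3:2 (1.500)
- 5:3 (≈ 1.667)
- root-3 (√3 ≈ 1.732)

golden ratio

Ratio = 2375 / 1469 ≈ 1.617.
Distances: golden ratio 1.618 (Δ 0.001); 3:2 1.500 (Δ 0.117); 5:3 1.667 (Δ 0.050); root-3 1.732 (Δ 0.115).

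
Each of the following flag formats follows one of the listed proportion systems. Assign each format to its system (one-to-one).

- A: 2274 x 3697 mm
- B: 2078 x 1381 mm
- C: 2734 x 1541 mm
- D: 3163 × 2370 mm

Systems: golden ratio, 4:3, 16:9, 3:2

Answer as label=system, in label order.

A=golden ratio, B=3:2, C=16:9, D=4:3

A = 3697/2274 ≈ 1.626 → golden ratio (1.618)
B = 2078/1381 ≈ 1.505 → 3:2 (1.500)
C = 2734/1541 ≈ 1.774 → 16:9 (1.778)
D = 3163/2370 ≈ 1.335 → 4:3 (1.333)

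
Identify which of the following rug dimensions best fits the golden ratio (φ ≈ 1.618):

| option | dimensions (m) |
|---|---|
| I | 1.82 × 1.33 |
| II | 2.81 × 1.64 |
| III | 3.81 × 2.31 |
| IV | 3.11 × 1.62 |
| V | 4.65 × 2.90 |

V

Target golden ratio ≈ 1.618.
I: 1.368 (Δ0.250)  II: 1.713 (Δ0.095)  III: 1.649 (Δ0.031)  IV: 1.920 (Δ0.302)  V: 1.603 (Δ0.015)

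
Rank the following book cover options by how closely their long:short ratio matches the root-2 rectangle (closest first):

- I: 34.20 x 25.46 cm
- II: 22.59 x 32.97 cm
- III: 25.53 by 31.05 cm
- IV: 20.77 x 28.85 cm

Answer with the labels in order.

IV, II, I, III

Ratios: I = 34.20 / 25.46 ≈ 1.343; II = 32.97 / 22.59 ≈ 1.459; III = 31.05 / 25.53 ≈ 1.216; IV = 28.85 / 20.77 ≈ 1.389.
|Δ from 1.414|: I 0.071; II 0.045; III 0.198; IV 0.025.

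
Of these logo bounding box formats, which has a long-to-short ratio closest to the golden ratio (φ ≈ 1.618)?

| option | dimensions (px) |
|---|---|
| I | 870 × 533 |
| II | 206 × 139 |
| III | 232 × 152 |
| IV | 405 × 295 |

I

Ratios (long/short): I ≈ 1.632; II ≈ 1.482; III ≈ 1.526; IV ≈ 1.373.
golden ratio ≈ 1.618; option I is nearest (Δ 0.014).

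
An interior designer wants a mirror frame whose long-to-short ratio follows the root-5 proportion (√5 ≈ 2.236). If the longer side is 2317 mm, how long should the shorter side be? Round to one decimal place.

root-5 ≈ 2.23607.
Shorter side = 2317 ÷ 2.23607 ≈ 1036.193 → 1036.2 mm.

1036.2 mm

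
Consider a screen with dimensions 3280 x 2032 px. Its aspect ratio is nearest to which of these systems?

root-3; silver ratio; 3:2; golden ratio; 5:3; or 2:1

Ratio = 3280 / 2032 ≈ 1.614.
Distances: root-3 1.732 (Δ 0.118); silver ratio 2.414 (Δ 0.800); 3:2 1.500 (Δ 0.114); golden ratio 1.618 (Δ 0.004); 5:3 1.667 (Δ 0.053); 2:1 2.000 (Δ 0.386).

golden ratio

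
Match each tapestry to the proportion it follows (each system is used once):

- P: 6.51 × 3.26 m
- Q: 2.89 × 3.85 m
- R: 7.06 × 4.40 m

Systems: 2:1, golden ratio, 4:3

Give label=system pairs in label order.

P = 6.51/3.26 ≈ 1.997 → 2:1 (2.000)
Q = 3.85/2.89 ≈ 1.332 → 4:3 (1.333)
R = 7.06/4.40 ≈ 1.605 → golden ratio (1.618)

P=2:1, Q=4:3, R=golden ratio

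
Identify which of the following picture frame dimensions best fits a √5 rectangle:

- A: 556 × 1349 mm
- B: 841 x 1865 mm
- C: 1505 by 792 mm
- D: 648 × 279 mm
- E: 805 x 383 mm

B

Target root-5 ≈ 2.236.
A: 2.426 (Δ0.190)  B: 2.218 (Δ0.018)  C: 1.900 (Δ0.336)  D: 2.323 (Δ0.087)  E: 2.102 (Δ0.134)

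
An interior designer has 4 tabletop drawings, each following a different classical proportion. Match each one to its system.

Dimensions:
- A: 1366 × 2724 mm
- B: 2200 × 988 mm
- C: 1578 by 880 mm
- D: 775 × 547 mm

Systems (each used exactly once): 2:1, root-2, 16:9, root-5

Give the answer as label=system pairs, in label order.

Ratios: A ≈ 1.994; B ≈ 2.227; C ≈ 1.793; D ≈ 1.417.
Targets: 2:1 ≈ 2.000; root-2 ≈ 1.414; 16:9 ≈ 1.778; root-5 ≈ 2.236.

A=2:1, B=root-5, C=16:9, D=root-2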